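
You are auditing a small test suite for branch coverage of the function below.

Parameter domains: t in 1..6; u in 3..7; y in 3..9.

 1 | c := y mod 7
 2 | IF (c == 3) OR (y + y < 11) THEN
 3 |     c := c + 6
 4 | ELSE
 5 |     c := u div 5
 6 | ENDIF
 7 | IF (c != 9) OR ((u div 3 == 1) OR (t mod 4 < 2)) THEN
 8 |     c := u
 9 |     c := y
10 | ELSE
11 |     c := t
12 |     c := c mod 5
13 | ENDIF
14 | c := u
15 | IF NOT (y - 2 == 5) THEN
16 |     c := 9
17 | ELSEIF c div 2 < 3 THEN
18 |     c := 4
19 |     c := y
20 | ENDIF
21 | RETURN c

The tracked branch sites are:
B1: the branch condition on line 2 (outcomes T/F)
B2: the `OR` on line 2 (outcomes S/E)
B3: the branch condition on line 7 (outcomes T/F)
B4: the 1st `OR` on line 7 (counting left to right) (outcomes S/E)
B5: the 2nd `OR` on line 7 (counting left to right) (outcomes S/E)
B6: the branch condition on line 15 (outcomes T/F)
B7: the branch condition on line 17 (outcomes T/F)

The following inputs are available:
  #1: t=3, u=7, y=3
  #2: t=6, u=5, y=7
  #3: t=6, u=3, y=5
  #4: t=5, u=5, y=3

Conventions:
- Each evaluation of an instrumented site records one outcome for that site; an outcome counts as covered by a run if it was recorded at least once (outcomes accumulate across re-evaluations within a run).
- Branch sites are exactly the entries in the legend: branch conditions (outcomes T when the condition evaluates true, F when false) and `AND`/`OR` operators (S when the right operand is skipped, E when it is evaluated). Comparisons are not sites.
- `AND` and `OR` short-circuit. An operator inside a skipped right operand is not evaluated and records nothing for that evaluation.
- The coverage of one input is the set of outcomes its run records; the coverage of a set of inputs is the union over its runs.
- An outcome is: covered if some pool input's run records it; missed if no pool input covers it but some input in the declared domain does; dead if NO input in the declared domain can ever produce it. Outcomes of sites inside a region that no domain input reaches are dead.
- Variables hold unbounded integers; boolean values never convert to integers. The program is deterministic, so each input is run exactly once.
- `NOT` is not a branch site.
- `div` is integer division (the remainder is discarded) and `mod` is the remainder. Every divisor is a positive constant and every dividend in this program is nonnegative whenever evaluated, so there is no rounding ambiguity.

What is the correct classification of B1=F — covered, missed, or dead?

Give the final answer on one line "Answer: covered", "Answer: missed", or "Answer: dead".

B1=F is recorded by pool input(s) 2 -> covered

Answer: covered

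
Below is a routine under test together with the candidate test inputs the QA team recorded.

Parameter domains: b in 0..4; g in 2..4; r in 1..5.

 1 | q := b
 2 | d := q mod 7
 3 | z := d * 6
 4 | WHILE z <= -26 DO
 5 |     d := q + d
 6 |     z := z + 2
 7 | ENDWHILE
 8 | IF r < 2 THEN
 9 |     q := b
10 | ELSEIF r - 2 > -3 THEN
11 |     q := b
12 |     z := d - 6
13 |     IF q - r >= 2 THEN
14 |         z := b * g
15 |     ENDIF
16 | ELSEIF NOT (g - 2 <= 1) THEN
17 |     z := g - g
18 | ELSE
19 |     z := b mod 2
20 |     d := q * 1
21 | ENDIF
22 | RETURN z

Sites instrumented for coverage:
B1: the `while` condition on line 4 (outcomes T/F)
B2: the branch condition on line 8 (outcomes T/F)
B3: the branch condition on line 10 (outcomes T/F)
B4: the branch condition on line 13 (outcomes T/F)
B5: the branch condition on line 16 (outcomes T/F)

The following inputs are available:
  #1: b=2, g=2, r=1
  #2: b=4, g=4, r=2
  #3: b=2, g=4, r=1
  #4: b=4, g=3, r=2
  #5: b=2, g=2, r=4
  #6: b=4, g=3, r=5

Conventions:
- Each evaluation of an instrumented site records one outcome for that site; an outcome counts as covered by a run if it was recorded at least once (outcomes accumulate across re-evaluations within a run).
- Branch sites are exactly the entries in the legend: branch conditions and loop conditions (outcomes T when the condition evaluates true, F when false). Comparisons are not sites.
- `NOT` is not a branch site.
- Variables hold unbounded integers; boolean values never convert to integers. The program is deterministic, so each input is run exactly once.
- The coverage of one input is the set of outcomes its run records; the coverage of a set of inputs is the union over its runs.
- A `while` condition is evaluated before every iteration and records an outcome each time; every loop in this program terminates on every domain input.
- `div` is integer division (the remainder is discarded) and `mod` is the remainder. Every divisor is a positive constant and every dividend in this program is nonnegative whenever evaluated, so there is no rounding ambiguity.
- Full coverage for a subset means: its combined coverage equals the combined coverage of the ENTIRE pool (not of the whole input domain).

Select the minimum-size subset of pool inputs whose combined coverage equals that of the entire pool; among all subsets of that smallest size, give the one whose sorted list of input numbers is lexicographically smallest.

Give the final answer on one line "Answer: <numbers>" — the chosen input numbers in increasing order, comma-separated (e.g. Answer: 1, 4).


test 1 (b=2, g=2, r=1) fires B1->F, B2->T; hits B1=F, B2=T
test 2 (b=4, g=4, r=2) fires B1->F, B2->F, B3->T, B4->T; hits B1=F, B2=F, B3=T, B4=T
test 3 (b=2, g=4, r=1) fires B1->F, B2->T; hits B1=F, B2=T
test 4 (b=4, g=3, r=2) fires B1->F, B2->F, B3->T, B4->T; hits B1=F, B2=F, B3=T, B4=T
test 5 (b=2, g=2, r=4) fires B1->F, B2->F, B3->T, B4->F; hits B1=F, B2=F, B3=T, B4=F
test 6 (b=4, g=3, r=5) fires B1->F, B2->F, B3->T, B4->F; hits B1=F, B2=F, B3=T, B4=F
together the pool reaches 6 outcomes: B1=F, B2=T, B2=F, B3=T, B4=T, B4=F
size 1 is not enough: best union over all size-1 subsets is 4/6
size 2 is not enough: best union over all size-2 subsets is 5/6
the canonical winner is {1, 2, 5}: size 3, full 6-outcome coverage, earliest index list among size-3 covers
Answer: 1, 2, 5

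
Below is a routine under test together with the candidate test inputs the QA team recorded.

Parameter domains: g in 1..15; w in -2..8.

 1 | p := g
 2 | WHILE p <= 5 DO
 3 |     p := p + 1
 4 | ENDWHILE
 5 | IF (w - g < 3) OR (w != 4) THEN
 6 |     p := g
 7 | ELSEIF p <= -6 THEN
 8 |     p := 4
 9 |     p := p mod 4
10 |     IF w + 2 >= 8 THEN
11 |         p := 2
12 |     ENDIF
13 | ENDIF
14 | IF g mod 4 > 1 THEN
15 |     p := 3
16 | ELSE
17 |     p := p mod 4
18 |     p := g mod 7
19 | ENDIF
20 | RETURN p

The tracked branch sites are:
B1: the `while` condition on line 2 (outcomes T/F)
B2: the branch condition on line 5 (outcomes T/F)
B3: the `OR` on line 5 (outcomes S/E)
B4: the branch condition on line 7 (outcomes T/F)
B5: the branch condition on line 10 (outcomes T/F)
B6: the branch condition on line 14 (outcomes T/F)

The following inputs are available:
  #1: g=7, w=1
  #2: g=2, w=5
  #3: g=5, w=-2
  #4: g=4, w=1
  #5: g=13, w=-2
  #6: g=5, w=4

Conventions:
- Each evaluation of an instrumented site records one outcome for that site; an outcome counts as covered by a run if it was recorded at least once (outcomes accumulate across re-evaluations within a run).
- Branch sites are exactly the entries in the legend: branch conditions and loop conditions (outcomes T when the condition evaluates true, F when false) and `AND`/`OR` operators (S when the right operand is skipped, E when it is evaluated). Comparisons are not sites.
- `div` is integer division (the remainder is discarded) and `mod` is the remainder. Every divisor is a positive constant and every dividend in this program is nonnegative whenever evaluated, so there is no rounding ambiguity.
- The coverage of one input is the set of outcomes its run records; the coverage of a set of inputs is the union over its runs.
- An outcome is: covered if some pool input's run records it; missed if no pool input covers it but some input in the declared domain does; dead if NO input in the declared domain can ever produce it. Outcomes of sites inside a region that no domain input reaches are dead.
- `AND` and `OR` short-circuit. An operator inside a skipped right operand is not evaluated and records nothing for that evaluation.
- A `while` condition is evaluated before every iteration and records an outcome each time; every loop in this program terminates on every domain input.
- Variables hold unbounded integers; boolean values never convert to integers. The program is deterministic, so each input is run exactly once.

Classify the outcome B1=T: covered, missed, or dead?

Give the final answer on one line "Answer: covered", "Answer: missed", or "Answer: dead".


B1=T is recorded by pool input(s) 2, 3, 4, 6 -> covered
Answer: covered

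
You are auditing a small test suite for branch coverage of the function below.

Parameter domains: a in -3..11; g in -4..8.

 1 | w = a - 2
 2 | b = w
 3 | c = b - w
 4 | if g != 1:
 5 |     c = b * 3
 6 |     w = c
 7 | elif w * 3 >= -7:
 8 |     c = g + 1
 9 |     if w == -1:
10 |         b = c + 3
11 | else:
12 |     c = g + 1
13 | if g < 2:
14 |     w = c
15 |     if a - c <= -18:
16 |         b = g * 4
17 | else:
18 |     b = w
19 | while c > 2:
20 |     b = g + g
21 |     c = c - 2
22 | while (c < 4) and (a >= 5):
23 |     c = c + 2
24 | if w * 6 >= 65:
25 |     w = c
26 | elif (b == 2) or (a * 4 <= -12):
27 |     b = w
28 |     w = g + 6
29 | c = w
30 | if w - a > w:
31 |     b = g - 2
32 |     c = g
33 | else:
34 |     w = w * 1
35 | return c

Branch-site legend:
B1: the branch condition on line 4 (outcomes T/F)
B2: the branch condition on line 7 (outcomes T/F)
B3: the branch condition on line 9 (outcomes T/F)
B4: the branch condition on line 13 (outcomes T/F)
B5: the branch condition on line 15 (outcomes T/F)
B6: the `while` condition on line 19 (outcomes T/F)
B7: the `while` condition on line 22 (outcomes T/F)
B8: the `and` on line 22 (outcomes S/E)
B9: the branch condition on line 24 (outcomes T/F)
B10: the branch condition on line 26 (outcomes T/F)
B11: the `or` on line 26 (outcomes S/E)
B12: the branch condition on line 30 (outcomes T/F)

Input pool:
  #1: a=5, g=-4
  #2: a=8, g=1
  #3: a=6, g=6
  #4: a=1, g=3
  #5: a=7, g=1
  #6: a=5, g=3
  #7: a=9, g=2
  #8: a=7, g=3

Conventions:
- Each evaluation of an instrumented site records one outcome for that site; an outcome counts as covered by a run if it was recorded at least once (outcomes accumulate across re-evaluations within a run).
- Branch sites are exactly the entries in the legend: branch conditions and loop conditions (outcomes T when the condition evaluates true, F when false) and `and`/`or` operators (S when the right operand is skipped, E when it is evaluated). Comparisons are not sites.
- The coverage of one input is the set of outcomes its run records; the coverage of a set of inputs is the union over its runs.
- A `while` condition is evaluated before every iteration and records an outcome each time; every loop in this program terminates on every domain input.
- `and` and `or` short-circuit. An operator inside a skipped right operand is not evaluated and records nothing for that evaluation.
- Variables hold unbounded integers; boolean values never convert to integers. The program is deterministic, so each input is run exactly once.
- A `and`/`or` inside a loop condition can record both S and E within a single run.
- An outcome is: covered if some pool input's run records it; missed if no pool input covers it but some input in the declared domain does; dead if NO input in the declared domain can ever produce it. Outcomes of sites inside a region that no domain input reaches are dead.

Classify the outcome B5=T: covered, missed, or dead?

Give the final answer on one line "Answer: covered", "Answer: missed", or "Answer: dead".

no pool input records B5=T
checking all 195 inputs in the declared domain: B5=T is never recorded -> dead

Answer: dead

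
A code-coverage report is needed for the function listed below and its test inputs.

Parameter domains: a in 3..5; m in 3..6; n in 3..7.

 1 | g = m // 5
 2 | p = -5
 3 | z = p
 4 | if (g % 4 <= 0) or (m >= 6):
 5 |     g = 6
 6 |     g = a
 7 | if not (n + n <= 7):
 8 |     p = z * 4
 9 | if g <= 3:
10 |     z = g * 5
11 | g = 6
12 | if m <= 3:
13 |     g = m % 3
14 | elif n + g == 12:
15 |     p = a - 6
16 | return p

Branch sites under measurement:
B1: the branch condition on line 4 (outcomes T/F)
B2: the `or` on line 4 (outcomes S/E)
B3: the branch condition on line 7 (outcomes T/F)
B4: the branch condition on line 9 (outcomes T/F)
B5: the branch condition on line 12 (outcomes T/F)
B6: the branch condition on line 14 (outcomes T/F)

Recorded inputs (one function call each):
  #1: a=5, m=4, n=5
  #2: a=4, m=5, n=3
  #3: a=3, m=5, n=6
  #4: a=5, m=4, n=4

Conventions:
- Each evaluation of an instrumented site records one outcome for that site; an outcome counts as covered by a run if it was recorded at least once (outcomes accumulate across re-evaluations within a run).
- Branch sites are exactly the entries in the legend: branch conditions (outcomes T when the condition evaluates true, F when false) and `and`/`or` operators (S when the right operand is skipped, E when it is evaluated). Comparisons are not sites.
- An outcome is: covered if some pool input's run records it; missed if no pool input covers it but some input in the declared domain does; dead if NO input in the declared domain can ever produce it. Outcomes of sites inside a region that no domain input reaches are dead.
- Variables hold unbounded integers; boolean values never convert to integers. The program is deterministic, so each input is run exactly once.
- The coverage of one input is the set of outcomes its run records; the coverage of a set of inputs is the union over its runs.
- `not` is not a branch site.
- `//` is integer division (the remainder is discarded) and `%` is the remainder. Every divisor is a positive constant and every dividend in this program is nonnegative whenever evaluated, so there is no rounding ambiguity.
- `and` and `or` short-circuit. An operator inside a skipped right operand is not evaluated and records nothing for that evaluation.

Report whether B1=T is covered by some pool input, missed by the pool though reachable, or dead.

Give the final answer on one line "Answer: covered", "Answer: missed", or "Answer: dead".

B1=T is recorded by pool input(s) 1, 4 -> covered

Answer: covered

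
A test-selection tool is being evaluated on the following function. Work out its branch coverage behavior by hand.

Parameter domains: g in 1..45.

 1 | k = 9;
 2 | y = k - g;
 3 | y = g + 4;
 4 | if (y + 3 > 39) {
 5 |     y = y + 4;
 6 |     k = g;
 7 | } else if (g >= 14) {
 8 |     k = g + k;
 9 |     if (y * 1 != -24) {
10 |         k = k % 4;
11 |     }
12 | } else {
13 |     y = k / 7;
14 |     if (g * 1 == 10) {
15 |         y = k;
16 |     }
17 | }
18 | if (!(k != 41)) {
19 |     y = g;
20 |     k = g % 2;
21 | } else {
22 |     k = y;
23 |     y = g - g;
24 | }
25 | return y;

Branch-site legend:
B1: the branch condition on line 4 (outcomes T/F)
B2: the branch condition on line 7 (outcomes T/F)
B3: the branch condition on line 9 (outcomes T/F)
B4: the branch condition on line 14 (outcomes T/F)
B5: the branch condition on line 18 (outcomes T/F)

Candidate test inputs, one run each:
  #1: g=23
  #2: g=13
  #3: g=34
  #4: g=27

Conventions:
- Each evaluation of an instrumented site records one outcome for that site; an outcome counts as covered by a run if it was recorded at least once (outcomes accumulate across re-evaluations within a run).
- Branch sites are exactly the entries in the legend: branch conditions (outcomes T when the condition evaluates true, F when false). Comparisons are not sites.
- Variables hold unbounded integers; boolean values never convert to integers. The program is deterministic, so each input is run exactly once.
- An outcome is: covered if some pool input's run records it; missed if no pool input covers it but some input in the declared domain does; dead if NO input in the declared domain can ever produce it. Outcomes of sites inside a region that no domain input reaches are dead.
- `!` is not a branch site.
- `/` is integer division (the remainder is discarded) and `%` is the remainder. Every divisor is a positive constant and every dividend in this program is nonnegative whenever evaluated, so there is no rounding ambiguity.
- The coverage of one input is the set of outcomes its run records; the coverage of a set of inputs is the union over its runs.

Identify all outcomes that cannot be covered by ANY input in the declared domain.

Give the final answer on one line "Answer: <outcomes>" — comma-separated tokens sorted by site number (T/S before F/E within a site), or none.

sweeping the full domain (45 inputs) for each outcome:
  B3=F: never recorded by any domain input -> dead
  reachable outcomes have witnesses, e.g. B1=T (e.g. g=33), B1=F (e.g. g=1), B2=T (e.g. g=14), B2=F (e.g. g=1)

Answer: B3=F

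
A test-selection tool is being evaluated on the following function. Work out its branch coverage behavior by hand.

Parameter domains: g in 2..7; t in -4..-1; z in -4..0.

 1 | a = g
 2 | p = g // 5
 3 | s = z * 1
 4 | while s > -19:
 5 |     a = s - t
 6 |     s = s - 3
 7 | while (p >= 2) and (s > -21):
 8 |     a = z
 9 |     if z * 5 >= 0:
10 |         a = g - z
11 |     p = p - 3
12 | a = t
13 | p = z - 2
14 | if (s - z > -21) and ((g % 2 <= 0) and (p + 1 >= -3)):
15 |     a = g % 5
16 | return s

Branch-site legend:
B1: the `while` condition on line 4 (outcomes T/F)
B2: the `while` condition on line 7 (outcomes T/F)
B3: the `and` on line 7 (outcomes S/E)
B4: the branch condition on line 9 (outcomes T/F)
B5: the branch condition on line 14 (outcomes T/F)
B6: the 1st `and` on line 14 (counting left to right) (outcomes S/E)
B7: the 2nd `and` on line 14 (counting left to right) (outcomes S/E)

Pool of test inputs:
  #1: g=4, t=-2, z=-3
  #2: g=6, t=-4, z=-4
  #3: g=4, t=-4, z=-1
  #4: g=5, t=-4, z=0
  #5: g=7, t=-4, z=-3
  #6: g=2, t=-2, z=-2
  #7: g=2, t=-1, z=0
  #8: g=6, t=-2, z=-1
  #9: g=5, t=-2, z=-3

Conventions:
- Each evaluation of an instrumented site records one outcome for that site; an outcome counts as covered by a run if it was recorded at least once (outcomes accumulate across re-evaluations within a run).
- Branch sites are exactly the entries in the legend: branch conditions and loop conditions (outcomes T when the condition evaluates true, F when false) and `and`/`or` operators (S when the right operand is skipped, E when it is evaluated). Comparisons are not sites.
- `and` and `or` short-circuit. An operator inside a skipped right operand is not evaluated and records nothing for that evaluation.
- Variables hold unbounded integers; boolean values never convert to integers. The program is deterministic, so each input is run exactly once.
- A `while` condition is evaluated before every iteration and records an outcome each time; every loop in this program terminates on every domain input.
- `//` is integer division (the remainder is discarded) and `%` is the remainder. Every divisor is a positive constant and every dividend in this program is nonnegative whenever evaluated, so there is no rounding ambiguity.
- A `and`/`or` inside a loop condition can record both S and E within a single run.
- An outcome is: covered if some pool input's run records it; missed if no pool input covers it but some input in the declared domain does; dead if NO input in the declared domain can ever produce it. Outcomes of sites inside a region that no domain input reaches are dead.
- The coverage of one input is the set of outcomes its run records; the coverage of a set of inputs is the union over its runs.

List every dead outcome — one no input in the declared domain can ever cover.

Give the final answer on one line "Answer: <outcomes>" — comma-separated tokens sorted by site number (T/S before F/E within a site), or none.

checking every outcome against all 120 domain inputs:
  B2=T: never recorded by any domain input -> dead
  B3=E: never recorded by any domain input -> dead
  B4=T: never recorded by any domain input -> dead
  B4=F: never recorded by any domain input -> dead
  reachable outcomes have witnesses, e.g. B1=T (e.g. g=2, t=-4, z=-4), B1=F (e.g. g=2, t=-4, z=-4), B2=F (e.g. g=2, t=-4, z=-4), B3=S (e.g. g=2, t=-4, z=-4)

Answer: B2=T, B3=E, B4=T, B4=F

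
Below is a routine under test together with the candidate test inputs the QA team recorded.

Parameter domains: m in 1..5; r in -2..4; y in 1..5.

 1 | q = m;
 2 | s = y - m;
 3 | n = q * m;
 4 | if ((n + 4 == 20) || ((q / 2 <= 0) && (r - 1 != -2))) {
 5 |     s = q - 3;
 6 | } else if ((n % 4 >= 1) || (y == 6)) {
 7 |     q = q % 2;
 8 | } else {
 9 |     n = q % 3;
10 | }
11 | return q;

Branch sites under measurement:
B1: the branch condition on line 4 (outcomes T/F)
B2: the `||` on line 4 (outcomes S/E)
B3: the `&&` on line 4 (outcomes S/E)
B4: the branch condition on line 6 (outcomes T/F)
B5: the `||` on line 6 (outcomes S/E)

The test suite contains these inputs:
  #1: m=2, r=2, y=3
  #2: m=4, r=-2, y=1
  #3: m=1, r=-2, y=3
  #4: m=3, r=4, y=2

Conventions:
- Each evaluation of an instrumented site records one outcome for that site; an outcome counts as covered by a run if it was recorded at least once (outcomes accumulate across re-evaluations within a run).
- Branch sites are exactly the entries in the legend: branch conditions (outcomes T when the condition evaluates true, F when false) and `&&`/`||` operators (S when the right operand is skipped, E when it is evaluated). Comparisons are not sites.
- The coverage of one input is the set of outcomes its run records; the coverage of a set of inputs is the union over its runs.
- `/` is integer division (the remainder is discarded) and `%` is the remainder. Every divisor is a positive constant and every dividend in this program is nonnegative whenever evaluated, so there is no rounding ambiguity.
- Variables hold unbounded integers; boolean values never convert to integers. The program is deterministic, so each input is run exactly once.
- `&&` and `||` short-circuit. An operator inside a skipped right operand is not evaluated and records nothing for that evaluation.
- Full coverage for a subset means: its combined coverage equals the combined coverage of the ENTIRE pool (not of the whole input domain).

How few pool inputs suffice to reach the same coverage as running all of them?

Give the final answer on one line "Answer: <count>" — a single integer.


test 1 (m=2, r=2, y=3) hits B1=F, B2=E, B3=S, B4=F, B5=E
test 2 (m=4, r=-2, y=1) hits B1=T, B2=S
test 3 (m=1, r=-2, y=3) hits B1=T, B2=E, B3=E
test 4 (m=3, r=4, y=2) hits B1=F, B2=E, B3=S, B4=T, B5=S
pool-wide coverage (10 outcomes): B1=T, B1=F, B2=S, B2=E, B3=S, B3=E, B4=T, B4=F, B5=S, B5=E
size 1 is not enough: best union over all size-1 subsets is 5/10
size 2 is not enough: best union over all size-2 subsets is 7/10
size 3 is not enough: best union over all size-3 subsets is 9/10
at size 4, {1, 2, 3, 4} reaches all 10 outcomes; every lexicographically earlier size-4 subset fails
Answer: 4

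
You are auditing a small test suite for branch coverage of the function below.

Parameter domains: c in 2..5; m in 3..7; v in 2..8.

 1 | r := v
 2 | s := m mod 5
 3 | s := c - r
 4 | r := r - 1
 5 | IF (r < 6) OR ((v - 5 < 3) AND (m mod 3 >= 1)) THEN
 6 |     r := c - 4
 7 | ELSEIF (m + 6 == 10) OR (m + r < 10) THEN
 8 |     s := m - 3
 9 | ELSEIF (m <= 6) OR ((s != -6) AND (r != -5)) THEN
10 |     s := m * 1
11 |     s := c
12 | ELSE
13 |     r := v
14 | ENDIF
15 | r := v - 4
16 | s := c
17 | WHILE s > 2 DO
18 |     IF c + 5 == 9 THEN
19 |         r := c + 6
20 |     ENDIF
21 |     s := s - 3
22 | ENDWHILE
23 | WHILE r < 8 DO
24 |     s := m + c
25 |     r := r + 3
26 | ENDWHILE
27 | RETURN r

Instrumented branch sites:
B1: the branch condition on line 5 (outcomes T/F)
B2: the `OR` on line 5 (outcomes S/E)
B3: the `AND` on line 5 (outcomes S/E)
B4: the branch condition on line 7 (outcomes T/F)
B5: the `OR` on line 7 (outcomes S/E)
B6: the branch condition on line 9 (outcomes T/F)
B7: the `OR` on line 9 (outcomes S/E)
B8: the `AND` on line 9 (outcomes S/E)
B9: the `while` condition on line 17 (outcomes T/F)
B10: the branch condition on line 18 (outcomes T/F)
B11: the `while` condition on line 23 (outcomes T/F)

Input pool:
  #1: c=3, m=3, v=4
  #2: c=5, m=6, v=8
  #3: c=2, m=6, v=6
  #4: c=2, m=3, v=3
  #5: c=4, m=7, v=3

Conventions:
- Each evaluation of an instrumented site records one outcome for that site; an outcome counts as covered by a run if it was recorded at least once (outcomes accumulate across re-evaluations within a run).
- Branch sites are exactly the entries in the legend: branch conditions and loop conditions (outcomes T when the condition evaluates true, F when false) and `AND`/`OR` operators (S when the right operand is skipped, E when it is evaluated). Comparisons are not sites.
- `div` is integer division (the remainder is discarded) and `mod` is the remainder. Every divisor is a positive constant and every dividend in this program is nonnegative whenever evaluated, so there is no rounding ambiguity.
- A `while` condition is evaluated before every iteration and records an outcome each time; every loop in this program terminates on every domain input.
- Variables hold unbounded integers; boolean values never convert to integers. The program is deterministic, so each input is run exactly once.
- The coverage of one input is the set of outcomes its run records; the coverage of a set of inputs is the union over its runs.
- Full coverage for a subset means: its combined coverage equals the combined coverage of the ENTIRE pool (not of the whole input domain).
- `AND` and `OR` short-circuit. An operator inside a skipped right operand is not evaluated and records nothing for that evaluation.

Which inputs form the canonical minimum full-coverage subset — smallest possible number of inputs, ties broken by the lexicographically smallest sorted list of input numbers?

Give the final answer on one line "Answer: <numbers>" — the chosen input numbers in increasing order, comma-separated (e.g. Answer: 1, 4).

#1 (c=3, m=3, v=4) -> covered: B1=T, B2=S, B9=T, B9=F, B10=F, B11=T, B11=F
#2 (c=5, m=6, v=8) -> covered: B1=F, B2=E, B3=S, B4=F, B5=E, B6=T, B7=S, B9=T, B9=F, B10=F, B11=T, B11=F
#3 (c=2, m=6, v=6) -> covered: B1=T, B2=S, B9=F, B11=T, B11=F
#4 (c=2, m=3, v=3) -> covered: B1=T, B2=S, B9=F, B11=T, B11=F
#5 (c=4, m=7, v=3) -> covered: B1=T, B2=S, B9=T, B9=F, B10=T, B11=F
pool-wide coverage (15 outcomes): B1=T, B1=F, B2=S, B2=E, B3=S, B4=F, B5=E, B6=T, B7=S, B9=T, B9=F, B10=T, B10=F, B11=T, B11=F
size 1 is not enough: best union over all size-1 subsets is 12/15
the canonical winner is {2, 5}: size 2, full 15-outcome coverage, earliest index list among size-2 covers

Answer: 2, 5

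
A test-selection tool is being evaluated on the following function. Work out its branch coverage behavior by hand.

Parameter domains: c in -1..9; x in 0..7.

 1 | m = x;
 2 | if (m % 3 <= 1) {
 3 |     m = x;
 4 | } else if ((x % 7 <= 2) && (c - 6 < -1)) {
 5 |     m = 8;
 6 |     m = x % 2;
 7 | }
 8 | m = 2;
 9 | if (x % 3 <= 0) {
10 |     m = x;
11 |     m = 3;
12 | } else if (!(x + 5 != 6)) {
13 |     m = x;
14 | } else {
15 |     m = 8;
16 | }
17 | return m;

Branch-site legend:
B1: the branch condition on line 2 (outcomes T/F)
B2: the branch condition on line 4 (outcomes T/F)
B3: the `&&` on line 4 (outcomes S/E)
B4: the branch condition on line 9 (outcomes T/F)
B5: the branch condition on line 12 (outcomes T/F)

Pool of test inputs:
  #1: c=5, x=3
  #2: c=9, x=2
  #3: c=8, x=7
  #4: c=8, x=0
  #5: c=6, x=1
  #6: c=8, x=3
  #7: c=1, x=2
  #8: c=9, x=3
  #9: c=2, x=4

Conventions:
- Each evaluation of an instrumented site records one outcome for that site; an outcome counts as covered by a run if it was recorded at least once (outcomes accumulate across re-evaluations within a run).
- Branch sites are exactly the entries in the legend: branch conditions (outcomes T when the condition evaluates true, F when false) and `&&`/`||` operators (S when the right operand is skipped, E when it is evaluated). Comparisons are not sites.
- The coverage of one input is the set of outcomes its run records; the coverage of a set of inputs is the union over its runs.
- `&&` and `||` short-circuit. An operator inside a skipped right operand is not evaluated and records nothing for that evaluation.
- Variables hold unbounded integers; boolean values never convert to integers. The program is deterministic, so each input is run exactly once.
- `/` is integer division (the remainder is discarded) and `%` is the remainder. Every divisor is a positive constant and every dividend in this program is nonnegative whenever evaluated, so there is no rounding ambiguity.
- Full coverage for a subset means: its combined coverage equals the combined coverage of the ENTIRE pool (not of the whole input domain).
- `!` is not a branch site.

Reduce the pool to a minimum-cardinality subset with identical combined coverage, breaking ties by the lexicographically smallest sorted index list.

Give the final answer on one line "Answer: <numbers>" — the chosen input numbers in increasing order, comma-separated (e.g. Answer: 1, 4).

input #1, c=5, x=3: events B1->T, B4->T; outcomes B1=T, B4=T
input #2, c=9, x=2: events B1->F, B3->E, B2->F, B4->F, B5->F; outcomes B1=F, B2=F, B3=E, B4=F, B5=F
input #3, c=8, x=7: events B1->T, B4->F, B5->F; outcomes B1=T, B4=F, B5=F
input #4, c=8, x=0: events B1->T, B4->T; outcomes B1=T, B4=T
input #5, c=6, x=1: events B1->T, B4->F, B5->T; outcomes B1=T, B4=F, B5=T
input #6, c=8, x=3: events B1->T, B4->T; outcomes B1=T, B4=T
input #7, c=1, x=2: events B1->F, B3->E, B2->T, B4->F, B5->F; outcomes B1=F, B2=T, B3=E, B4=F, B5=F
input #8, c=9, x=3: events B1->T, B4->T; outcomes B1=T, B4=T
input #9, c=2, x=4: events B1->T, B4->F, B5->F; outcomes B1=T, B4=F, B5=F
the full pool covers 9 outcomes: B1=T, B1=F, B2=T, B2=F, B3=E, B4=T, B4=F, B5=T, B5=F
checked all size-1 subsets: none covers 9 outcomes (max 5/9)
checked all size-2 subsets: none covers 9 outcomes (max 7/9)
checked all size-3 subsets: none covers 9 outcomes (max 8/9)
inputs {1, 2, 5, 7} (size 4) cover everything; no size-4 subset with a lexicographically smaller index list covers all 9

Answer: 1, 2, 5, 7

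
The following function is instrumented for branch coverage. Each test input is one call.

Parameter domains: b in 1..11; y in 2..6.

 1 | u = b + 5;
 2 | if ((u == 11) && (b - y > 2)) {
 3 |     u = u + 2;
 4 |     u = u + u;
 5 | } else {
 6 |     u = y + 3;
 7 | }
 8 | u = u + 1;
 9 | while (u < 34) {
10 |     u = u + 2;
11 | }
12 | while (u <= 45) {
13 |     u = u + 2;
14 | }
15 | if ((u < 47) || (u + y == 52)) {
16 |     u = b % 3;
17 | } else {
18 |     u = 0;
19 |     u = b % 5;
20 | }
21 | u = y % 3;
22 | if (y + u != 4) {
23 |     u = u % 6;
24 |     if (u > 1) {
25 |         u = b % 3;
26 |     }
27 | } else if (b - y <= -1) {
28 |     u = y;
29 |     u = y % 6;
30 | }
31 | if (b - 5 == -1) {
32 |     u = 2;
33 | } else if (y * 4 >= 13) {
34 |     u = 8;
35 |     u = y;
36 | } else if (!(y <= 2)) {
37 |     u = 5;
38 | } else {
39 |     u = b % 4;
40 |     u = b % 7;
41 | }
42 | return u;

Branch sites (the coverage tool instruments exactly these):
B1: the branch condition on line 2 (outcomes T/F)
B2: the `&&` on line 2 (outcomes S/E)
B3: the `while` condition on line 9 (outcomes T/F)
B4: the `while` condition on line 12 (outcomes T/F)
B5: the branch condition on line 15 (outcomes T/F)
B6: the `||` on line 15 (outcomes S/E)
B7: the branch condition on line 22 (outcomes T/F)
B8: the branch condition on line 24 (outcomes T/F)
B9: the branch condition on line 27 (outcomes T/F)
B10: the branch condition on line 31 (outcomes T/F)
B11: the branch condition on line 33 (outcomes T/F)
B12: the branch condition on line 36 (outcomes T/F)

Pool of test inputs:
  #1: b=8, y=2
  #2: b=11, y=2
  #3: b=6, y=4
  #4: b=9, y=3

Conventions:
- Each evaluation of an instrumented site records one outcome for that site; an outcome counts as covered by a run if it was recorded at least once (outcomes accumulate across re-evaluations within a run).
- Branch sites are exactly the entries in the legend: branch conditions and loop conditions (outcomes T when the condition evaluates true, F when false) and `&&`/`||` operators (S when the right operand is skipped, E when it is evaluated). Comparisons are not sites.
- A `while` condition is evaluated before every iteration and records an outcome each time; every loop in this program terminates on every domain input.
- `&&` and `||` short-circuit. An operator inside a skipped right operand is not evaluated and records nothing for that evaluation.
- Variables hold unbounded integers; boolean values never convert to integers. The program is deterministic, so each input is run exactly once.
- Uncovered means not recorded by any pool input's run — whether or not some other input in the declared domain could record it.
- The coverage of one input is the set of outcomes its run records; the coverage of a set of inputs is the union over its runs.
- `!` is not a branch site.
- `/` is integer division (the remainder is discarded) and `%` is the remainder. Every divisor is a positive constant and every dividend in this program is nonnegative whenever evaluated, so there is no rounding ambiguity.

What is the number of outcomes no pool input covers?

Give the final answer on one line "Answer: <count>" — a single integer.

input #1, b=8, y=2: events B2->S, B1->F, B3->T, B3->T, B3->T, B3->T, B3->T, B3->T, B3->T, B3->T, B3->T, B3->T, B3->T, B3->T, ...; outcomes B1=F, B2=S, B3=T, B3=F, B4=T, B4=F, B5=T, B6=S, B7=F, B9=F, B10=F, B11=F, B12=F
input #2, b=11, y=2: events B2->S, B1->F, B3->T, B3->T, B3->T, B3->T, B3->T, B3->T, B3->T, B3->T, B3->T, B3->T, B3->T, B3->T, ...; outcomes B1=F, B2=S, B3=T, B3=F, B4=T, B4=F, B5=T, B6=S, B7=F, B9=F, B10=F, B11=F, B12=F
input #3, b=6, y=4: events B2->E, B1->F, B3->T, B3->T, B3->T, B3->T, B3->T, B3->T, B3->T, B3->T, B3->T, B3->T, B3->T, B3->T, ...; outcomes B1=F, B2=E, B3=T, B3=F, B4=T, B4=F, B5=T, B6=S, B7=T, B8=F, B10=F, B11=T
input #4, b=9, y=3: events B2->S, B1->F, B3->T, B3->T, B3->T, B3->T, B3->T, B3->T, B3->T, B3->T, B3->T, B3->T, B3->T, B3->T, ...; outcomes B1=F, B2=S, B3=T, B3=F, B4=T, B4=F, B5=F, B6=E, B7=T, B8=F, B10=F, B11=F, B12=T
union over the pool: B1=F, B2=S, B2=E, B3=T, B3=F, B4=T, B4=F, B5=T, B5=F, B6=S, B6=E, B7=T, B7=F, B8=F, B9=F, B10=F, B11=T, B11=F, B12=T, B12=F
uncovered (4 of 24): B1=T, B8=T, B9=T, B10=T

Answer: 4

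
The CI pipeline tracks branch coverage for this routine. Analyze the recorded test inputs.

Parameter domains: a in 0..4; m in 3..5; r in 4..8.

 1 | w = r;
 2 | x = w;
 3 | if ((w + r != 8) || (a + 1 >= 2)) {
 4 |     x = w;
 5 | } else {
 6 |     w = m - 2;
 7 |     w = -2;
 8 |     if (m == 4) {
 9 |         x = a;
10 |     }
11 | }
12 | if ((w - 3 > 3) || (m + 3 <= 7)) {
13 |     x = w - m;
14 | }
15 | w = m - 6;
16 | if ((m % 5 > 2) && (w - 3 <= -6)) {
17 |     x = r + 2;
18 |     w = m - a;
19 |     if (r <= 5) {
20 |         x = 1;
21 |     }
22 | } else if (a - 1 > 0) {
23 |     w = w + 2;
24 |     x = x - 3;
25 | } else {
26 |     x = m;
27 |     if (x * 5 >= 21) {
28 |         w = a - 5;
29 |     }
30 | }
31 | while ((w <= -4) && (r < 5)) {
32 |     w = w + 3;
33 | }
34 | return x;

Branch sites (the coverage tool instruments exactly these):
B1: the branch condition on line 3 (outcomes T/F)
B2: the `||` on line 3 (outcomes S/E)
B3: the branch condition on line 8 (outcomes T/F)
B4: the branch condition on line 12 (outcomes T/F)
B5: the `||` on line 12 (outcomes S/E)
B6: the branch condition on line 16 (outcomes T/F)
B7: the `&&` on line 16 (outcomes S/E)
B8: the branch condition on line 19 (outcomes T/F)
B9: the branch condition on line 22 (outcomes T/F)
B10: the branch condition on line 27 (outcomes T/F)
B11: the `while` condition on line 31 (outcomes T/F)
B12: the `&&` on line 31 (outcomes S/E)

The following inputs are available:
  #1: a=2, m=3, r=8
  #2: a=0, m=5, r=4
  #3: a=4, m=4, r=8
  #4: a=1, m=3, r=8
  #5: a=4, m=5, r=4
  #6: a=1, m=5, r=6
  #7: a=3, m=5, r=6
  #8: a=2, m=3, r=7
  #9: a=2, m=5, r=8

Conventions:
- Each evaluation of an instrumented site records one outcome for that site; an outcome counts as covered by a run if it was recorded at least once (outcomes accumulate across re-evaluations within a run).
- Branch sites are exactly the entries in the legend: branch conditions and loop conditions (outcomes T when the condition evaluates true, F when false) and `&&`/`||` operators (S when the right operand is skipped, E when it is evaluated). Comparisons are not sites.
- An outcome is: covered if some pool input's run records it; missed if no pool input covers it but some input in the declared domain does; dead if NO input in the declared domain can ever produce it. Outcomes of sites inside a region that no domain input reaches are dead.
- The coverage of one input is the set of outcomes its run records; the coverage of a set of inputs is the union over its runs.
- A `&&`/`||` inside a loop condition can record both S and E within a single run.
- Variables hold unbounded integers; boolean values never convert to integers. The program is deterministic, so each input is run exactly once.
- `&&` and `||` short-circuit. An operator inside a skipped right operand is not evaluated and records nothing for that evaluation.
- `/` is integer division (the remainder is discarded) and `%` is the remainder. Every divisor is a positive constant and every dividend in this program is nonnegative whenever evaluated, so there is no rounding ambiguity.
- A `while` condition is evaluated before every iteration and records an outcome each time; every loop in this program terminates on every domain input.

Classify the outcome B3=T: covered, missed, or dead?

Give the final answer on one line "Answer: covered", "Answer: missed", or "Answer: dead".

no pool input records B3=T
but domain input (a=0, m=4, r=4) does record it -> reachable, so missed

Answer: missed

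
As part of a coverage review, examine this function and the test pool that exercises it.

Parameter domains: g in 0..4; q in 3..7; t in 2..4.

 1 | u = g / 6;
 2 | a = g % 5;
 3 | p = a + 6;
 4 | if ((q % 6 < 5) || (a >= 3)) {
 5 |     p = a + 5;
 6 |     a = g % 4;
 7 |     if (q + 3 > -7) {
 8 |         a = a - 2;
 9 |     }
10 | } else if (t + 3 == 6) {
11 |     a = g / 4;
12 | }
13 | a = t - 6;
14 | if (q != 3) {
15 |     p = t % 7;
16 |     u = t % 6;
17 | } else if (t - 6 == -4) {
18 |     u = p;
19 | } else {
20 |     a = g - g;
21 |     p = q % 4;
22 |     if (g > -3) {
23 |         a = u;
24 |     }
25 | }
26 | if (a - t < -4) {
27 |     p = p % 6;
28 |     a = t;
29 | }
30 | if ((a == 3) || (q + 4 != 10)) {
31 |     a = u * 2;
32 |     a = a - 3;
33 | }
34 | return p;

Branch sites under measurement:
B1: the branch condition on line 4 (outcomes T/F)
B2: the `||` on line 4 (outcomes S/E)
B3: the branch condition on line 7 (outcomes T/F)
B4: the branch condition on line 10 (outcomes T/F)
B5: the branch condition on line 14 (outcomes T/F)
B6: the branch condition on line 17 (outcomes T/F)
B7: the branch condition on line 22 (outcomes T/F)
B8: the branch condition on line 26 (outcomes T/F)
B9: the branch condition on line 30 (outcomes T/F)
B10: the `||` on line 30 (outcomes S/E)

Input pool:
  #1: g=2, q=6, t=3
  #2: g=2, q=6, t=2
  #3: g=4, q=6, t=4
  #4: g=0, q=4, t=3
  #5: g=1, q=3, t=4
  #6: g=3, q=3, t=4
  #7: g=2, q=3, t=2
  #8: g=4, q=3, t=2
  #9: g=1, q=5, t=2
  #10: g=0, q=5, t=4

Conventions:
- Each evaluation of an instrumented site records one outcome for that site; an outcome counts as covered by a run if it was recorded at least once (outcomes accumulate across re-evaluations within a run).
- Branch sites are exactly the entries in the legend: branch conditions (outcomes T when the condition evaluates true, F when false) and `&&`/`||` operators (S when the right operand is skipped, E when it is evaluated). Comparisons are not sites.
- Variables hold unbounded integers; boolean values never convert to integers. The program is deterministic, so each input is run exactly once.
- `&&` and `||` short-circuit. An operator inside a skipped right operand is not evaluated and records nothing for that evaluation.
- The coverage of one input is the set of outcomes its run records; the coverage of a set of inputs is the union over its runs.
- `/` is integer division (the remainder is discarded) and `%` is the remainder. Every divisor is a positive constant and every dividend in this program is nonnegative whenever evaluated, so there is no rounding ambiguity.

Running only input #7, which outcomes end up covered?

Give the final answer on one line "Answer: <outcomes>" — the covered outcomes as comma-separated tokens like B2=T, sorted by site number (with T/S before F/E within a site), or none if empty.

Tracing the run of input #7 (g=2, q=3, t=2):
  B2->S, B1->T, B3->T, B5->F, B6->T, B8->T, B10->E, B9->T
collecting distinct outcomes: B1=T, B2=S, B3=T, B5=F, B6=T, B8=T, B9=T, B10=E

Answer: B1=T, B2=S, B3=T, B5=F, B6=T, B8=T, B9=T, B10=E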